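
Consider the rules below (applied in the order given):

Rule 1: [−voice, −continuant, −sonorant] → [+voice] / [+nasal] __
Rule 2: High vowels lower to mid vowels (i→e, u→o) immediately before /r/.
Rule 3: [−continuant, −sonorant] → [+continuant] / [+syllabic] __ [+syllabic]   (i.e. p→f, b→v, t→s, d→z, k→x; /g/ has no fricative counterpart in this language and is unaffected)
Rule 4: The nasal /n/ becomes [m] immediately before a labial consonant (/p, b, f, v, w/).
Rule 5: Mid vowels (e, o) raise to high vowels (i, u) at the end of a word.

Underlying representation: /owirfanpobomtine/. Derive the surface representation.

owerfambovomdini

Rule 1 (post-nasal voicing): /p/ is a voiceless stop immediately after the nasal /n/, so it voices to [b]. /t/ is a voiceless stop immediately after the nasal /m/, so it voices to [d]. /owirfanpobomtine/ → owirfanbobomdine.
Rule 2 (pre-rhotic lowering): /i/ is a high vowel immediately before /r/, so it lowers to [e]. /owirfanbobomdine/ → owerfanbobomdine.
Rule 3 (intervocalic spirantization): /b/ is a stop between vowels /o/ and /o/, so it spirantizes to the fricative [v]. /owerfanbobomdine/ → owerfanbovomdine.
Rule 4 (nasal place assimilation): /n/ precedes the labial consonant /b/, so it assimilates in place to [m]. /owerfanbovomdine/ → owerfambovomdine.
Rule 5 (final vowel raising): /e/ is a mid vowel in word-final position, so it raises to [i]. /owerfambovomdine/ → owerfambovomdini.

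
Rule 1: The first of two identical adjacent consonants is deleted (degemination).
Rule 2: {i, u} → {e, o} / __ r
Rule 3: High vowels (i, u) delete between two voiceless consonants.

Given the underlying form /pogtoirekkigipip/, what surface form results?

pogtoerekigipp

Rule 1 (degemination): /kk/ is a geminate; the first /k/ deletes. /pogtoirekkigipip/ → pogtoirekigipip.
Rule 2 (pre-rhotic lowering): /i/ is a high vowel immediately before /r/, so it lowers to [e]. /pogtoirekigipip/ → pogtoerekigipip.
Rule 3 (high vowel syncope): /i/ is a high vowel flanked by voiceless consonants /p/ and /p/, so it deletes. /pogtoerekigipip/ → pogtoerekigipp.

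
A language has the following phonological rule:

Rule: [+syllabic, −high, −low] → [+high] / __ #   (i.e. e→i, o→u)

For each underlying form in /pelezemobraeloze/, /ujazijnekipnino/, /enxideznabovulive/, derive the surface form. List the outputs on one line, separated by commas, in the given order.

/pelezemobraeloze/: /e/ is a mid vowel in word-final position, so it raises to [i]. → [pelezemobraelozi].
/ujazijnekipnino/: /o/ is a mid vowel in word-final position, so it raises to [u]. → [ujazijnekipninu].
/enxideznabovulive/: /e/ is a mid vowel in word-final position, so it raises to [i]. → [enxideznabovulivi].

pelezemobraelozi, ujazijnekipninu, enxideznabovulivi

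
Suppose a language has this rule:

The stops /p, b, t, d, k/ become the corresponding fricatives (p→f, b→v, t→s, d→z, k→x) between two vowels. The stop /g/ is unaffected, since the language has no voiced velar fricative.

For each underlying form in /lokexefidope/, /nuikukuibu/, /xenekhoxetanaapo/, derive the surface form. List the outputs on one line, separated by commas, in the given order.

loxexefizofe, nuixuxuivu, xenekhoxesanaafo

/lokexefidope/: /k/ is a stop between vowels /o/ and /e/, so it spirantizes to the fricative [x]. /d/ is a stop between vowels /i/ and /o/, so it spirantizes to the fricative [z]. /p/ is a stop between vowels /o/ and /e/, so it spirantizes to the fricative [f]. → [loxexefizofe].
/nuikukuibu/: /k/ is a stop between vowels /i/ and /u/, so it spirantizes to the fricative [x]. /k/ is a stop between vowels /u/ and /u/, so it spirantizes to the fricative [x]. /b/ is a stop between vowels /i/ and /u/, so it spirantizes to the fricative [v]. → [nuixuxuivu].
/xenekhoxetanaapo/: /t/ is a stop between vowels /e/ and /a/, so it spirantizes to the fricative [s]. /p/ is a stop between vowels /a/ and /o/, so it spirantizes to the fricative [f]. → [xenekhoxesanaafo].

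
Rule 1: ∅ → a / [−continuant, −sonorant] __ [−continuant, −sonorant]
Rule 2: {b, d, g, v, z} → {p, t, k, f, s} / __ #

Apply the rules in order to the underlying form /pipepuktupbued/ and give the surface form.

pipepukatupabuet

Rule 1 (stop-cluster a-epenthesis): /k/ and /t/ form a stop–stop cluster, so [a] is inserted between them. /p/ and /b/ form a stop–stop cluster, so [a] is inserted between them. /pipepuktupbued/ → pipepukatupabued.
Rule 2 (final devoicing): /d/ is a voiced obstruent in word-final position, so it devoices to [t]. /pipepukatupabued/ → pipepukatupabuet.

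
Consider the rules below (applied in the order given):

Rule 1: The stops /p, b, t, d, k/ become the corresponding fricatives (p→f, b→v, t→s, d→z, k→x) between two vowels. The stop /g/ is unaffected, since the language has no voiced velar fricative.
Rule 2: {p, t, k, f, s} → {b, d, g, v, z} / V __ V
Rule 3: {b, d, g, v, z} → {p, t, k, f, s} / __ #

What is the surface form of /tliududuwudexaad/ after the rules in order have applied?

Rule 1 (intervocalic spirantization): /d/ is a stop between vowels /u/ and /u/, so it spirantizes to the fricative [z]. /d/ is a stop between vowels /u/ and /u/, so it spirantizes to the fricative [z]. /d/ is a stop between vowels /u/ and /e/, so it spirantizes to the fricative [z]. /tliududuwudexaad/ → tliuzuzuwuzexaad.
Rule 2 (intervocalic voicing): no segment meets the environment; /tliuzuzuwuzexaad/ is unchanged.
Rule 3 (final devoicing): /d/ is a voiced obstruent in word-final position, so it devoices to [t]. /tliuzuzuwuzexaad/ → tliuzuzuwuzexaat.

tliuzuzuwuzexaat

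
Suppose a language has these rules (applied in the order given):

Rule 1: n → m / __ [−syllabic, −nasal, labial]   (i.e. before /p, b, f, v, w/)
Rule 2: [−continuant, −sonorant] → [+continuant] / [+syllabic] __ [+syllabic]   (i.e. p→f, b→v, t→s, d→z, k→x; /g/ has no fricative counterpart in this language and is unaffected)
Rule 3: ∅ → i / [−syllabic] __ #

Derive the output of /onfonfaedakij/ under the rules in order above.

Rule 1 (nasal place assimilation): /n/ precedes the labial consonant /f/, so it assimilates in place to [m]. /n/ precedes the labial consonant /f/, so it assimilates in place to [m]. /onfonfaedakij/ → omfomfaedakij.
Rule 2 (intervocalic spirantization): /d/ is a stop between vowels /e/ and /a/, so it spirantizes to the fricative [z]. /k/ is a stop between vowels /a/ and /i/, so it spirantizes to the fricative [x]. /omfomfaedakij/ → omfomfaezaxij.
Rule 3 (final i-epenthesis): the form ends in the consonant /j/, so [i] is inserted word-finally. /omfomfaezaxij/ → omfomfaezaxiji.

omfomfaezaxiji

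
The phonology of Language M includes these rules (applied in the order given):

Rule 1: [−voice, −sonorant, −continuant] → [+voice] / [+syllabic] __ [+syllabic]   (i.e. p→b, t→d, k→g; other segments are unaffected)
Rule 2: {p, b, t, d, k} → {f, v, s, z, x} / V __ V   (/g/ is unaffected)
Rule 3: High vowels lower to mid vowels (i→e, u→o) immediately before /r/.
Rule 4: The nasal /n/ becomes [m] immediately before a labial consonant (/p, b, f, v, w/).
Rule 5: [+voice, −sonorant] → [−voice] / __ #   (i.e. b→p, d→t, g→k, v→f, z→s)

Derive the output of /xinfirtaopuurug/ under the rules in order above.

ximfertaovuoruk

Rule 1 (intervocalic voicing): /p/ is a voiceless stop between vowels /o/ and /u/, so it voices to [b]. /xinfirtaopuurug/ → xinfirtaobuurug.
Rule 2 (intervocalic spirantization): /b/ is a stop between vowels /o/ and /u/, so it spirantizes to the fricative [v]. /xinfirtaobuurug/ → xinfirtaovuurug.
Rule 3 (pre-rhotic lowering): /i/ is a high vowel immediately before /r/, so it lowers to [e]. /u/ is a high vowel immediately before /r/, so it lowers to [o]. /xinfirtaovuurug/ → xinfertaovuorug.
Rule 4 (nasal place assimilation): /n/ precedes the labial consonant /f/, so it assimilates in place to [m]. /xinfertaovuorug/ → ximfertaovuorug.
Rule 5 (final devoicing): /g/ is a voiced obstruent in word-final position, so it devoices to [k]. /ximfertaovuorug/ → ximfertaovuoruk.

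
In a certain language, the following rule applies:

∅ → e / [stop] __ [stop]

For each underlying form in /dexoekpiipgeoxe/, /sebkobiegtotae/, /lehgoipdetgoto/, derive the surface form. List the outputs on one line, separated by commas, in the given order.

dexoekepiipegeoxe, sebekobiegetotae, lehgoipedetegoto

/dexoekpiipgeoxe/: /k/ and /p/ form a stop–stop cluster, so [e] is inserted between them. /p/ and /g/ form a stop–stop cluster, so [e] is inserted between them. → [dexoekepiipegeoxe].
/sebkobiegtotae/: /b/ and /k/ form a stop–stop cluster, so [e] is inserted between them. /g/ and /t/ form a stop–stop cluster, so [e] is inserted between them. → [sebekobiegetotae].
/lehgoipdetgoto/: /p/ and /d/ form a stop–stop cluster, so [e] is inserted between them. /t/ and /g/ form a stop–stop cluster, so [e] is inserted between them. → [lehgoipedetegoto].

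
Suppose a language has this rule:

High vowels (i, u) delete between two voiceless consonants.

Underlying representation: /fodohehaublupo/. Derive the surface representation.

No segment of /fodohehaublupo/ meets the structural description of the rule, so the form surfaces unchanged.

fodohehaublupo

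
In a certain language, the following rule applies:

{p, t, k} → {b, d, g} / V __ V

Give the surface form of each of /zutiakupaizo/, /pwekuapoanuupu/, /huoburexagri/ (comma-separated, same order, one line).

/zutiakupaizo/: /t/ is a voiceless stop between vowels /u/ and /i/, so it voices to [d]. /k/ is a voiceless stop between vowels /a/ and /u/, so it voices to [g]. /p/ is a voiceless stop between vowels /u/ and /a/, so it voices to [b]. → [zudiagubaizo].
/pwekuapoanuupu/: /k/ is a voiceless stop between vowels /e/ and /u/, so it voices to [g]. /p/ is a voiceless stop between vowels /a/ and /o/, so it voices to [b]. /p/ is a voiceless stop between vowels /u/ and /u/, so it voices to [b]. → [pweguaboanuubu].
/huoburexagri/: the rule's environment is not met; surfaces unchanged as [huoburexagri].

zudiagubaizo, pweguaboanuubu, huoburexagri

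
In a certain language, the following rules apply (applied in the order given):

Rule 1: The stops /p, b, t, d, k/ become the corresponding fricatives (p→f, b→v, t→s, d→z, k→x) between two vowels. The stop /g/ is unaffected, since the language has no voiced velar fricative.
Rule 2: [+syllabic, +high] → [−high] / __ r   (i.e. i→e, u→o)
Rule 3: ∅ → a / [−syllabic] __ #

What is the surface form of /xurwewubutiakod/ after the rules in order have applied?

Rule 1 (intervocalic spirantization): /b/ is a stop between vowels /u/ and /u/, so it spirantizes to the fricative [v]. /t/ is a stop between vowels /u/ and /i/, so it spirantizes to the fricative [s]. /k/ is a stop between vowels /a/ and /o/, so it spirantizes to the fricative [x]. /xurwewubutiakod/ → xurwewuvusiaxod.
Rule 2 (pre-rhotic lowering): /u/ is a high vowel immediately before /r/, so it lowers to [o]. /xurwewuvusiaxod/ → xorwewuvusiaxod.
Rule 3 (final a-epenthesis): the form ends in the consonant /d/, so [a] is inserted word-finally. /xorwewuvusiaxod/ → xorwewuvusiaxoda.

xorwewuvusiaxoda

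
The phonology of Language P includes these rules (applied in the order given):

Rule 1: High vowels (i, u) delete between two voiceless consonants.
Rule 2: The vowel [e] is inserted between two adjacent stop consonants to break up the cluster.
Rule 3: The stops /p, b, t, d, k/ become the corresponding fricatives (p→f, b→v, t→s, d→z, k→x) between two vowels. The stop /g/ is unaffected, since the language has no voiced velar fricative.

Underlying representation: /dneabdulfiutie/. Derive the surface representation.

Rule 1 (high vowel syncope): no segment meets the environment; /dneabdulfiutie/ is unchanged.
Rule 2 (stop-cluster e-epenthesis): /b/ and /d/ form a stop–stop cluster, so [e] is inserted between them. /dneabdulfiutie/ → dneabedulfiutie.
Rule 3 (intervocalic spirantization): /b/ is a stop between vowels /a/ and /e/, so it spirantizes to the fricative [v]. /d/ is a stop between vowels /e/ and /u/, so it spirantizes to the fricative [z]. /t/ is a stop between vowels /u/ and /i/, so it spirantizes to the fricative [s]. /dneabedulfiutie/ → dneavezulfiusie.

dneavezulfiusie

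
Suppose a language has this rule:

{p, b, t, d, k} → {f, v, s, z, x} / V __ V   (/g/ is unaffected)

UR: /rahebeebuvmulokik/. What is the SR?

/b/ is a stop between vowels /e/ and /e/, so it spirantizes to the fricative [v].
/b/ is a stop between vowels /e/ and /u/, so it spirantizes to the fricative [v].
/k/ is a stop between vowels /o/ and /i/, so it spirantizes to the fricative [x].
The other instance of /k/ does not occur in the required environment and remains unchanged.
Surface form: [raheveevuvmuloxik].

raheveevuvmuloxik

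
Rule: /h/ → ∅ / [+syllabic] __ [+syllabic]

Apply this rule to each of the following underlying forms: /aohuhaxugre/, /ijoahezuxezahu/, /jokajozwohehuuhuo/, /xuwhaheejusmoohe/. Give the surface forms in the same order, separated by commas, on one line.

/aohuhaxugre/: /h/ occurs between vowels /o/ and /u/, so it deletes. /h/ occurs between vowels /u/ and /a/, so it deletes. → [aouaxugre].
/ijoahezuxezahu/: /h/ occurs between vowels /a/ and /e/, so it deletes. /h/ occurs between vowels /a/ and /u/, so it deletes. → [ijoaezuxezau].
/jokajozwohehuuhuo/: /h/ occurs between vowels /o/ and /e/, so it deletes. /h/ occurs between vowels /e/ and /u/, so it deletes. /h/ occurs between vowels /u/ and /u/, so it deletes. → [jokajozwoeuuuo].
/xuwhaheejusmoohe/: /h/ occurs between vowels /a/ and /e/, so it deletes. /h/ occurs between vowels /o/ and /e/, so it deletes. → [xuwhaeejusmooe].

aouaxugre, ijoaezuxezau, jokajozwoeuuuo, xuwhaeejusmooe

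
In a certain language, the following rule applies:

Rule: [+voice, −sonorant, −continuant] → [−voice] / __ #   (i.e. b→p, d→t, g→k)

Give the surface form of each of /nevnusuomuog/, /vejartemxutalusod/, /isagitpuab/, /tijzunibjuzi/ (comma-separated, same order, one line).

nevnusuomuok, vejartemxutalusot, isagitpuap, tijzunibjuzi

/nevnusuomuog/: /g/ is a voiced stop in word-final position, so it devoices to [k]. → [nevnusuomuok].
/vejartemxutalusod/: /d/ is a voiced stop in word-final position, so it devoices to [t]. → [vejartemxutalusot].
/isagitpuab/: /b/ is a voiced stop in word-final position, so it devoices to [p]. → [isagitpuap].
/tijzunibjuzi/: the rule's environment is not met; surfaces unchanged as [tijzunibjuzi].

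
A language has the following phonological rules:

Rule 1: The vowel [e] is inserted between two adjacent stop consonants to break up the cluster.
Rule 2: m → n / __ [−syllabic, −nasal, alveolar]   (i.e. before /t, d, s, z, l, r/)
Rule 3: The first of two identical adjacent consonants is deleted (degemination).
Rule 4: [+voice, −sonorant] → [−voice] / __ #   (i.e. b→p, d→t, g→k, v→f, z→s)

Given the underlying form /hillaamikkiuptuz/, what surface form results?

hilaamikekiupetus

Rule 1 (stop-cluster e-epenthesis): /k/ and /k/ form a stop–stop cluster, so [e] is inserted between them. /p/ and /t/ form a stop–stop cluster, so [e] is inserted between them. /hillaamikkiuptuz/ → hillaamikekiupetuz.
Rule 2 (nasal place assimilation): no segment meets the environment; /hillaamikekiupetuz/ is unchanged.
Rule 3 (degemination): /ll/ is a geminate; the first /l/ deletes. /hillaamikekiupetuz/ → hilaamikekiupetuz.
Rule 4 (final devoicing): /z/ is a voiced obstruent in word-final position, so it devoices to [s]. /hilaamikekiupetuz/ → hilaamikekiupetus.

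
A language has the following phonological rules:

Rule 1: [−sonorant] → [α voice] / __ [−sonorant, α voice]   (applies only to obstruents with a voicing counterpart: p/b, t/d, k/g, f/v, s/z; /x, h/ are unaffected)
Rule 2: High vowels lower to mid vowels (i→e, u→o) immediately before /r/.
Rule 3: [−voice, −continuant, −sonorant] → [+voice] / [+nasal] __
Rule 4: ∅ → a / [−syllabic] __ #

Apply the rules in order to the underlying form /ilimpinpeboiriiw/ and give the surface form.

Rule 1 (regressive voicing assimilation): no segment meets the environment; /ilimpinpeboiriiw/ is unchanged.
Rule 2 (pre-rhotic lowering): /i/ is a high vowel immediately before /r/, so it lowers to [e]. /ilimpinpeboiriiw/ → ilimpinpeboeriiw.
Rule 3 (post-nasal voicing): /p/ is a voiceless stop immediately after the nasal /m/, so it voices to [b]. /p/ is a voiceless stop immediately after the nasal /n/, so it voices to [b]. /ilimpinpeboeriiw/ → ilimbinbeboeriiw.
Rule 4 (final a-epenthesis): the form ends in the consonant /w/, so [a] is inserted word-finally. /ilimbinbeboeriiw/ → ilimbinbeboeriiwa.

ilimbinbeboeriiwa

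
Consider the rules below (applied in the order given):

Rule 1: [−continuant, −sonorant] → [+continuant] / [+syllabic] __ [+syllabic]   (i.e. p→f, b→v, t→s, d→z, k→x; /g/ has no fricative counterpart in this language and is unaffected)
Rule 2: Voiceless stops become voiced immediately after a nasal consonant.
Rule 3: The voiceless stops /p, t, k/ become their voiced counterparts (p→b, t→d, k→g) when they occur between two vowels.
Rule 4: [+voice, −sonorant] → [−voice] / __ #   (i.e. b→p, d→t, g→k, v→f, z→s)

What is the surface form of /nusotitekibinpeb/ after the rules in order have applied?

nusosisexivinbep

Rule 1 (intervocalic spirantization): /t/ is a stop between vowels /o/ and /i/, so it spirantizes to the fricative [s]. /t/ is a stop between vowels /i/ and /e/, so it spirantizes to the fricative [s]. /k/ is a stop between vowels /e/ and /i/, so it spirantizes to the fricative [x]. /b/ is a stop between vowels /i/ and /i/, so it spirantizes to the fricative [v]. /nusotitekibinpeb/ → nusosisexivinpeb.
Rule 2 (post-nasal voicing): /p/ is a voiceless stop immediately after the nasal /n/, so it voices to [b]. /nusosisexivinpeb/ → nusosisexivinbeb.
Rule 3 (intervocalic voicing): no segment meets the environment; /nusosisexivinbeb/ is unchanged.
Rule 4 (final devoicing): /b/ is a voiced obstruent in word-final position, so it devoices to [p]. /nusosisexivinbeb/ → nusosisexivinbep.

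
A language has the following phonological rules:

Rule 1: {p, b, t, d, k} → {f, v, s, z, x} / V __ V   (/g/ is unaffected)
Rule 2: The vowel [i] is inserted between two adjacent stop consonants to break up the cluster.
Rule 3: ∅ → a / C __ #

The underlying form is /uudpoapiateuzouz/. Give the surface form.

uudipoafiaseuzouza

Rule 1 (intervocalic spirantization): /p/ is a stop between vowels /a/ and /i/, so it spirantizes to the fricative [f]. /t/ is a stop between vowels /a/ and /e/, so it spirantizes to the fricative [s]. /uudpoapiateuzouz/ → uudpoafiaseuzouz.
Rule 2 (stop-cluster i-epenthesis): /d/ and /p/ form a stop–stop cluster, so [i] is inserted between them. /uudpoafiaseuzouz/ → uudipoafiaseuzouz.
Rule 3 (final a-epenthesis): the form ends in the consonant /z/, so [a] is inserted word-finally. /uudipoafiaseuzouz/ → uudipoafiaseuzouza.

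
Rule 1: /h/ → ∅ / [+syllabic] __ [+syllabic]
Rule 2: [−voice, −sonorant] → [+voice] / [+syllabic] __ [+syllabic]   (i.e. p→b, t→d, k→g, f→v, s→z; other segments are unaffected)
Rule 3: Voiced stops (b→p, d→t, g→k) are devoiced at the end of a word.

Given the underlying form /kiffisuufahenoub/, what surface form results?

kiffizuuvaenoup

Rule 1 (intervocalic h-deletion): /h/ occurs between vowels /a/ and /e/, so it deletes. /kiffisuufahenoub/ → kiffisuufaenoub.
Rule 2 (intervocalic voicing): /s/ is a voiceless obstruent between vowels /i/ and /u/, so it voices to [z]. /f/ is a voiceless obstruent between vowels /u/ and /a/, so it voices to [v]. /kiffisuufaenoub/ → kiffizuuvaenoub.
Rule 3 (final devoicing): /b/ is a voiced stop in word-final position, so it devoices to [p]. /kiffizuuvaenoub/ → kiffizuuvaenoup.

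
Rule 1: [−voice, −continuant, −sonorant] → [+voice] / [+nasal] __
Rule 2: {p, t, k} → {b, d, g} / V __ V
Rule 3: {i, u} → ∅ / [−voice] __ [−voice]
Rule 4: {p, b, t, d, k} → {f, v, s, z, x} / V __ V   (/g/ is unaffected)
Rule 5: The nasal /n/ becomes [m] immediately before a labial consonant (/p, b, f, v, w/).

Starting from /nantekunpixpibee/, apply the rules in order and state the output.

Rule 1 (post-nasal voicing): /t/ is a voiceless stop immediately after the nasal /n/, so it voices to [d]. /p/ is a voiceless stop immediately after the nasal /n/, so it voices to [b]. /nantekunpixpibee/ → nandekunbixpibee.
Rule 2 (intervocalic voicing): /k/ is a voiceless stop between vowels /e/ and /u/, so it voices to [g]. /nandekunbixpibee/ → nandegunbixpibee.
Rule 3 (high vowel syncope): no segment meets the environment; /nandegunbixpibee/ is unchanged.
Rule 4 (intervocalic spirantization): /b/ is a stop between vowels /i/ and /e/, so it spirantizes to the fricative [v]. /nandegunbixpibee/ → nandegunbixpivee.
Rule 5 (nasal place assimilation): /n/ precedes the labial consonant /b/, so it assimilates in place to [m]. /nandegunbixpivee/ → nandegumbixpivee.

nandegumbixpivee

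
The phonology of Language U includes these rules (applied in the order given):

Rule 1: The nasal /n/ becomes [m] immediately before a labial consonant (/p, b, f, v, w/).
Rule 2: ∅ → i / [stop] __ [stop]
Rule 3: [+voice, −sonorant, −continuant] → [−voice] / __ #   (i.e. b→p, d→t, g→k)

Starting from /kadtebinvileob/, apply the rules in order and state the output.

Rule 1 (nasal place assimilation): /n/ precedes the labial consonant /v/, so it assimilates in place to [m]. /kadtebinvileob/ → kadtebimvileob.
Rule 2 (stop-cluster i-epenthesis): /d/ and /t/ form a stop–stop cluster, so [i] is inserted between them. /kadtebimvileob/ → kaditebimvileob.
Rule 3 (final devoicing): /b/ is a voiced stop in word-final position, so it devoices to [p]. /kaditebimvileob/ → kaditebimvileop.

kaditebimvileop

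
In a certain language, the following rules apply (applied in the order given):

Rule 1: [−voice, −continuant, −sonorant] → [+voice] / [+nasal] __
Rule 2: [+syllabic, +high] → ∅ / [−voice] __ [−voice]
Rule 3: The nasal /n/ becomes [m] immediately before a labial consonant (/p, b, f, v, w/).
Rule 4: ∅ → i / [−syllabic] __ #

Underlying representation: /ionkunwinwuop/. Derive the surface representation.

iongumwimwuopi

Rule 1 (post-nasal voicing): /k/ is a voiceless stop immediately after the nasal /n/, so it voices to [g]. /ionkunwinwuop/ → iongunwinwuop.
Rule 2 (high vowel syncope): no segment meets the environment; /iongunwinwuop/ is unchanged.
Rule 3 (nasal place assimilation): /n/ precedes the labial consonant /w/, so it assimilates in place to [m]. /n/ precedes the labial consonant /w/, so it assimilates in place to [m]. /iongunwinwuop/ → iongumwimwuop.
Rule 4 (final i-epenthesis): the form ends in the consonant /p/, so [i] is inserted word-finally. /iongumwimwuop/ → iongumwimwuopi.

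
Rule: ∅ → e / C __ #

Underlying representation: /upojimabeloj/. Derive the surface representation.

the form ends in the consonant /j/, so [e] is inserted word-finally.
Surface form: [upojimabeloje].

upojimabeloje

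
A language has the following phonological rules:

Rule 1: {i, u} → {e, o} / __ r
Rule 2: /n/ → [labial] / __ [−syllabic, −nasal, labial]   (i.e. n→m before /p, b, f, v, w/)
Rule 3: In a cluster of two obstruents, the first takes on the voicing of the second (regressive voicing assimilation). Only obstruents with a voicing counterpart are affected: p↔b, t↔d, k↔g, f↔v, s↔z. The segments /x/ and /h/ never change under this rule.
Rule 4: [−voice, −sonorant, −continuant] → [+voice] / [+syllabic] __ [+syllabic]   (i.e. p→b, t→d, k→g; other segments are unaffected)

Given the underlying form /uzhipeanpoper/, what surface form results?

Rule 1 (pre-rhotic lowering): no segment meets the environment; /uzhipeanpoper/ is unchanged.
Rule 2 (nasal place assimilation): /n/ precedes the labial consonant /p/, so it assimilates in place to [m]. /uzhipeanpoper/ → uzhipeampoper.
Rule 3 (regressive voicing assimilation): /z/ precedes the voiceless obstruent /h/, so it devoices to [s] by assimilation. /uzhipeampoper/ → ushipeampoper.
Rule 4 (intervocalic voicing): /p/ is a voiceless stop between vowels /i/ and /e/, so it voices to [b]. /p/ is a voiceless stop between vowels /o/ and /e/, so it voices to [b]. /ushipeampoper/ → ushibeampober.

ushibeampober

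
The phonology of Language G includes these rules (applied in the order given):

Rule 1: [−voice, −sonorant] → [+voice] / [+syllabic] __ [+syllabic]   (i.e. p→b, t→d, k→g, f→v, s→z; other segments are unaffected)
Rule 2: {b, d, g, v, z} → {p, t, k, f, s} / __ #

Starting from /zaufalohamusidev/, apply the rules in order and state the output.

zauvalohamuzidef

Rule 1 (intervocalic voicing): /f/ is a voiceless obstruent between vowels /u/ and /a/, so it voices to [v]. /s/ is a voiceless obstruent between vowels /u/ and /i/, so it voices to [z]. /zaufalohamusidev/ → zauvalohamuzidev.
Rule 2 (final devoicing): /v/ is a voiced obstruent in word-final position, so it devoices to [f]. /zauvalohamuzidev/ → zauvalohamuzidef.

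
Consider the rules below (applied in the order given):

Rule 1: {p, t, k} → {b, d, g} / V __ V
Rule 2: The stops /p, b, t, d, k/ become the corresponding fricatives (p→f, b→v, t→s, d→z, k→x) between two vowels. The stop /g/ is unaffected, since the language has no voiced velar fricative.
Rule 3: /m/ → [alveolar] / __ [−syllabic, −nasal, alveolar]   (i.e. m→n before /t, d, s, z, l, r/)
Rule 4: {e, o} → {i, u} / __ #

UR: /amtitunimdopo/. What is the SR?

antizunindovu

Rule 1 (intervocalic voicing): /t/ is a voiceless stop between vowels /i/ and /u/, so it voices to [d]. /p/ is a voiceless stop between vowels /o/ and /o/, so it voices to [b]. /amtitunimdopo/ → amtidunimdobo.
Rule 2 (intervocalic spirantization): /d/ is a stop between vowels /i/ and /u/, so it spirantizes to the fricative [z]. /b/ is a stop between vowels /o/ and /o/, so it spirantizes to the fricative [v]. /amtidunimdobo/ → amtizunimdovo.
Rule 3 (nasal place assimilation): /m/ precedes the alveolar consonant /t/, so it assimilates in place to [n]. /m/ precedes the alveolar consonant /d/, so it assimilates in place to [n]. /amtizunimdovo/ → antizunindovo.
Rule 4 (final vowel raising): /o/ is a mid vowel in word-final position, so it raises to [u]. /antizunindovo/ → antizunindovu.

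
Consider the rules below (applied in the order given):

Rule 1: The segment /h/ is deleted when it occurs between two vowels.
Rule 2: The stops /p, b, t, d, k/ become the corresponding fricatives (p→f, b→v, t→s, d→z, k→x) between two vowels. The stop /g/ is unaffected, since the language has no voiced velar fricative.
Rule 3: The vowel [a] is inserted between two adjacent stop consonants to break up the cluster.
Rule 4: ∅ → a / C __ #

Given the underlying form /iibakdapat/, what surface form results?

iivakadafata

Rule 1 (intervocalic h-deletion): no segment meets the environment; /iibakdapat/ is unchanged.
Rule 2 (intervocalic spirantization): /b/ is a stop between vowels /i/ and /a/, so it spirantizes to the fricative [v]. /p/ is a stop between vowels /a/ and /a/, so it spirantizes to the fricative [f]. /iibakdapat/ → iivakdafat.
Rule 3 (stop-cluster a-epenthesis): /k/ and /d/ form a stop–stop cluster, so [a] is inserted between them. /iivakdafat/ → iivakadafat.
Rule 4 (final a-epenthesis): the form ends in the consonant /t/, so [a] is inserted word-finally. /iivakadafat/ → iivakadafata.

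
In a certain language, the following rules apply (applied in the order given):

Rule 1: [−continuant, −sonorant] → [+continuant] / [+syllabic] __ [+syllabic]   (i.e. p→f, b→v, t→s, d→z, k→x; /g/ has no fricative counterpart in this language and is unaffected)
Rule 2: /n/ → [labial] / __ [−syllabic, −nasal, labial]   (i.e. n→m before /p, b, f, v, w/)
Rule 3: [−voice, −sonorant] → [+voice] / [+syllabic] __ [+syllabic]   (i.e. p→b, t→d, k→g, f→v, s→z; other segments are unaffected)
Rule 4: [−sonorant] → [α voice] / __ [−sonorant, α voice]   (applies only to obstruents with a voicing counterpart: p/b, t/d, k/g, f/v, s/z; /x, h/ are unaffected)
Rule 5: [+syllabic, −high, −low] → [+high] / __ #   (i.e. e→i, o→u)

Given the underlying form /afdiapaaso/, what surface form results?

Rule 1 (intervocalic spirantization): /p/ is a stop between vowels /a/ and /a/, so it spirantizes to the fricative [f]. /afdiapaaso/ → afdiafaaso.
Rule 2 (nasal place assimilation): no segment meets the environment; /afdiafaaso/ is unchanged.
Rule 3 (intervocalic voicing): /f/ is a voiceless obstruent between vowels /a/ and /a/, so it voices to [v]. /s/ is a voiceless obstruent between vowels /a/ and /o/, so it voices to [z]. /afdiafaaso/ → afdiavaazo.
Rule 4 (regressive voicing assimilation): /f/ precedes the voiced obstruent /d/, so it voices to [v] by assimilation. /afdiavaazo/ → avdiavaazo.
Rule 5 (final vowel raising): /o/ is a mid vowel in word-final position, so it raises to [u]. /avdiavaazo/ → avdiavaazu.

avdiavaazu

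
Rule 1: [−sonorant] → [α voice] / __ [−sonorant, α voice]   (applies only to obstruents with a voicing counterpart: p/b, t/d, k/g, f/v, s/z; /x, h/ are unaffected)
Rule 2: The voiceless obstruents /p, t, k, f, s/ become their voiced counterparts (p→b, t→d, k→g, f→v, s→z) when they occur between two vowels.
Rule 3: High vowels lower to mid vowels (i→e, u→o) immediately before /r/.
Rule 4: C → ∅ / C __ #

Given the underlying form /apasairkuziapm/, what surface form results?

abazaerkuziap

Rule 1 (regressive voicing assimilation): no segment meets the environment; /apasairkuziapm/ is unchanged.
Rule 2 (intervocalic voicing): /p/ is a voiceless obstruent between vowels /a/ and /a/, so it voices to [b]. /s/ is a voiceless obstruent between vowels /a/ and /a/, so it voices to [z]. /apasairkuziapm/ → abazairkuziapm.
Rule 3 (pre-rhotic lowering): /i/ is a high vowel immediately before /r/, so it lowers to [e]. /abazairkuziapm/ → abazaerkuziapm.
Rule 4 (final cluster simplification): /m/ is the second consonant of a word-final cluster /pm/, so it deletes. /abazaerkuziapm/ → abazaerkuziap.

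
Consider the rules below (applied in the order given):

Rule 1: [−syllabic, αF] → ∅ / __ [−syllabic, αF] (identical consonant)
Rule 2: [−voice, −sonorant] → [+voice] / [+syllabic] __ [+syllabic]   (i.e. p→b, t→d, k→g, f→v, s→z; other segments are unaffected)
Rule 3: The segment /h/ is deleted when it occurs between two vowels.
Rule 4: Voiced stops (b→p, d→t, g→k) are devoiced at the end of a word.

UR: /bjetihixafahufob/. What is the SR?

bjediixavauvop

Rule 1 (degemination): no segment meets the environment; /bjetihixafahufob/ is unchanged.
Rule 2 (intervocalic voicing): /t/ is a voiceless obstruent between vowels /e/ and /i/, so it voices to [d]. /f/ is a voiceless obstruent between vowels /a/ and /a/, so it voices to [v]. /f/ is a voiceless obstruent between vowels /u/ and /o/, so it voices to [v]. /bjetihixafahufob/ → bjedihixavahuvob.
Rule 3 (intervocalic h-deletion): /h/ occurs between vowels /i/ and /i/, so it deletes. /h/ occurs between vowels /a/ and /u/, so it deletes. /bjedihixavahuvob/ → bjediixavauvob.
Rule 4 (final devoicing): /b/ is a voiced stop in word-final position, so it devoices to [p]. /bjediixavauvob/ → bjediixavauvop.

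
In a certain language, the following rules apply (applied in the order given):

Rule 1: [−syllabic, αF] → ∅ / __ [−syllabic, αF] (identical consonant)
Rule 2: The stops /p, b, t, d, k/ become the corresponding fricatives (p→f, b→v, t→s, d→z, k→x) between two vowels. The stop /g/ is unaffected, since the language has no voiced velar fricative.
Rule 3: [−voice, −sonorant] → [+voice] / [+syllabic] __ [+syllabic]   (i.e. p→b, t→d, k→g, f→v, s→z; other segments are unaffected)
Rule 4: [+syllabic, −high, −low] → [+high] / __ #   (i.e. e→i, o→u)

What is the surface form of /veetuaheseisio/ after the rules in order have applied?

veezuahezeiziu

Rule 1 (degemination): no segment meets the environment; /veetuaheseisio/ is unchanged.
Rule 2 (intervocalic spirantization): /t/ is a stop between vowels /e/ and /u/, so it spirantizes to the fricative [s]. /veetuaheseisio/ → veesuaheseisio.
Rule 3 (intervocalic voicing): /s/ is a voiceless obstruent between vowels /e/ and /u/, so it voices to [z]. /s/ is a voiceless obstruent between vowels /e/ and /e/, so it voices to [z]. /s/ is a voiceless obstruent between vowels /i/ and /i/, so it voices to [z]. /veesuaheseisio/ → veezuahezeizio.
Rule 4 (final vowel raising): /o/ is a mid vowel in word-final position, so it raises to [u]. /veezuahezeizio/ → veezuahezeiziu.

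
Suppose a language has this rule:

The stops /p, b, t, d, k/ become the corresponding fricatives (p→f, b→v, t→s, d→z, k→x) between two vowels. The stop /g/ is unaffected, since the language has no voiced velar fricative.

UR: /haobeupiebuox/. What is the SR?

/b/ is a stop between vowels /o/ and /e/, so it spirantizes to the fricative [v].
/p/ is a stop between vowels /u/ and /i/, so it spirantizes to the fricative [f].
/b/ is a stop between vowels /e/ and /u/, so it spirantizes to the fricative [v].
Surface form: [haoveufievuox].

haoveufievuox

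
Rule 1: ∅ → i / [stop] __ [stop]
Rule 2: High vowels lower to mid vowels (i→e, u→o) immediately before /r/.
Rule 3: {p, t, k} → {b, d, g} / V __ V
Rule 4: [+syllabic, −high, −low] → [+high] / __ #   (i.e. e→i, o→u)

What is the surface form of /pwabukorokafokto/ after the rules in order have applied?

pwabugorogafogidu

Rule 1 (stop-cluster i-epenthesis): /k/ and /t/ form a stop–stop cluster, so [i] is inserted between them. /pwabukorokafokto/ → pwabukorokafokito.
Rule 2 (pre-rhotic lowering): no segment meets the environment; /pwabukorokafokito/ is unchanged.
Rule 3 (intervocalic voicing): /k/ is a voiceless stop between vowels /u/ and /o/, so it voices to [g]. /k/ is a voiceless stop between vowels /o/ and /a/, so it voices to [g]. /k/ is a voiceless stop between vowels /o/ and /i/, so it voices to [g]. /t/ is a voiceless stop between vowels /i/ and /o/, so it voices to [d]. /pwabukorokafokito/ → pwabugorogafogido.
Rule 4 (final vowel raising): /o/ is a mid vowel in word-final position, so it raises to [u]. /pwabugorogafogido/ → pwabugorogafogidu.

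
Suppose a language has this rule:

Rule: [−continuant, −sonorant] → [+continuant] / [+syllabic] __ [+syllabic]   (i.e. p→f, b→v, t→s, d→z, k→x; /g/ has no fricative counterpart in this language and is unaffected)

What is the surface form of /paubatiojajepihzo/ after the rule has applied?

pauvasiojajefihzo

Scanning /paubatiojajepihzo/: /p/ at position 1 is not in the conditioning environment; /b/ is a stop between vowels /u/ and /a/, so it spirantizes to the fricative [v]; /t/ is a stop between vowels /a/ and /i/, so it spirantizes to the fricative [s]; /p/ is a stop between vowels /e/ and /i/, so it spirantizes to the fricative [f].
Result: [pauvasiojajefihzo].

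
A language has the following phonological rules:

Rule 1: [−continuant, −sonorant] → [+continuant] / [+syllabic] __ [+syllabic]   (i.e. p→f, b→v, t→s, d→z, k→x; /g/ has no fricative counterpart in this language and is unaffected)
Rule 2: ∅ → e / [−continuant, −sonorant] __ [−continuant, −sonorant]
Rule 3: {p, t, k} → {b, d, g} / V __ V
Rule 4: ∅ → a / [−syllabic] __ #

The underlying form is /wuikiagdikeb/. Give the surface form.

wuixiagedixeba

Rule 1 (intervocalic spirantization): /k/ is a stop between vowels /i/ and /i/, so it spirantizes to the fricative [x]. /k/ is a stop between vowels /i/ and /e/, so it spirantizes to the fricative [x]. /wuikiagdikeb/ → wuixiagdixeb.
Rule 2 (stop-cluster e-epenthesis): /g/ and /d/ form a stop–stop cluster, so [e] is inserted between them. /wuixiagdixeb/ → wuixiagedixeb.
Rule 3 (intervocalic voicing): no segment meets the environment; /wuixiagedixeb/ is unchanged.
Rule 4 (final a-epenthesis): the form ends in the consonant /b/, so [a] is inserted word-finally. /wuixiagedixeb/ → wuixiagedixeba.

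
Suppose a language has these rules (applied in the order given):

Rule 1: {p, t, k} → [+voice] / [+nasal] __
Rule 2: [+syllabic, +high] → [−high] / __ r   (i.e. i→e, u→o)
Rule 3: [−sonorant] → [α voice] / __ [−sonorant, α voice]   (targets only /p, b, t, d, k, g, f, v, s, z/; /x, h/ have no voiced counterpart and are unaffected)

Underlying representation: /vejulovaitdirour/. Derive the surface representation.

Rule 1 (post-nasal voicing): no segment meets the environment; /vejulovaitdirour/ is unchanged.
Rule 2 (pre-rhotic lowering): /i/ is a high vowel immediately before /r/, so it lowers to [e]. /u/ is a high vowel immediately before /r/, so it lowers to [o]. /vejulovaitdirour/ → vejulovaitderoor.
Rule 3 (regressive voicing assimilation): /t/ precedes the voiced obstruent /d/, so it voices to [d] by assimilation. /vejulovaitderoor/ → vejulovaidderoor.

vejulovaidderoor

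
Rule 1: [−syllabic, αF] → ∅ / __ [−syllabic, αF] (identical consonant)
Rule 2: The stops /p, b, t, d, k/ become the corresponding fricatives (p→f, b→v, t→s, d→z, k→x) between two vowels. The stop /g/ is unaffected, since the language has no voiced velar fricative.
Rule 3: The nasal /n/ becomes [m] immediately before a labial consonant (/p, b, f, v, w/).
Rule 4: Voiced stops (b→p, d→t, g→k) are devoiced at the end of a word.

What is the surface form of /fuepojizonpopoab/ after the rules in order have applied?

Rule 1 (degemination): no segment meets the environment; /fuepojizonpopoab/ is unchanged.
Rule 2 (intervocalic spirantization): /p/ is a stop between vowels /e/ and /o/, so it spirantizes to the fricative [f]. /p/ is a stop between vowels /o/ and /o/, so it spirantizes to the fricative [f]. /fuepojizonpopoab/ → fuefojizonpofoab.
Rule 3 (nasal place assimilation): /n/ precedes the labial consonant /p/, so it assimilates in place to [m]. /fuefojizonpofoab/ → fuefojizompofoab.
Rule 4 (final devoicing): /b/ is a voiced stop in word-final position, so it devoices to [p]. /fuefojizompofoab/ → fuefojizompofoap.

fuefojizompofoap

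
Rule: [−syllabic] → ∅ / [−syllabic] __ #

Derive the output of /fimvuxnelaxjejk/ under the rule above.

fimvuxnelaxjej

/k/ is the second consonant of a word-final cluster /jk/, so it deletes.
Surface form: [fimvuxnelaxjej].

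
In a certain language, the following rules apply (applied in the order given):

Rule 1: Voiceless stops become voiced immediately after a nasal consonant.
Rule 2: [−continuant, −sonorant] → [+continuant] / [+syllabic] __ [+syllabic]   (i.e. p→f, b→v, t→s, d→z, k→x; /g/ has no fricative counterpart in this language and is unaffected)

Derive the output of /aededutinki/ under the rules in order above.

Rule 1 (post-nasal voicing): /k/ is a voiceless stop immediately after the nasal /n/, so it voices to [g]. /aededutinki/ → aededutingi.
Rule 2 (intervocalic spirantization): /d/ is a stop between vowels /e/ and /e/, so it spirantizes to the fricative [z]. /d/ is a stop between vowels /e/ and /u/, so it spirantizes to the fricative [z]. /t/ is a stop between vowels /u/ and /i/, so it spirantizes to the fricative [s]. /aededutingi/ → aezezusingi.

aezezusingi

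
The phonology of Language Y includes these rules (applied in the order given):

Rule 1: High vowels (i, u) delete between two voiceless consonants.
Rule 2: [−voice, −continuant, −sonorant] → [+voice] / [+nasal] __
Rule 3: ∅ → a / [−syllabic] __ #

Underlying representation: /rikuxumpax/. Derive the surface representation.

rikxumbaxa

Rule 1 (high vowel syncope): /u/ is a high vowel flanked by voiceless consonants /k/ and /x/, so it deletes. /rikuxumpax/ → rikxumpax.
Rule 2 (post-nasal voicing): /p/ is a voiceless stop immediately after the nasal /m/, so it voices to [b]. /rikxumpax/ → rikxumbax.
Rule 3 (final a-epenthesis): the form ends in the consonant /x/, so [a] is inserted word-finally. /rikxumbax/ → rikxumbaxa.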